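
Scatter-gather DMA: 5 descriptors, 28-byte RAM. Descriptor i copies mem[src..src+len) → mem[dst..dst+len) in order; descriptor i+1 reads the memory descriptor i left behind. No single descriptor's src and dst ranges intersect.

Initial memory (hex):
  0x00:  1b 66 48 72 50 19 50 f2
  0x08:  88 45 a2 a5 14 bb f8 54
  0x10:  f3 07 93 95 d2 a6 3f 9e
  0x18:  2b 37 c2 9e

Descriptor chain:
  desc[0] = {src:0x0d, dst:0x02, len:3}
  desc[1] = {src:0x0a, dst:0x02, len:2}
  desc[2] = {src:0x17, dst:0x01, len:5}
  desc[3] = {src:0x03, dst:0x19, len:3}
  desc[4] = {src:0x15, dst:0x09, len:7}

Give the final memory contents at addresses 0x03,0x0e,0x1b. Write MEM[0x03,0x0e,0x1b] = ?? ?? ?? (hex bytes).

MEM[0x03,0x0e,0x1b] = 37 c2 9e

D0: mem[0x02..0x04] <- [bb f8 54]
D1: mem[0x02..0x03] <- [a2 a5]
D2: mem[0x01..0x05] <- [9e 2b 37 c2 9e]
D3: mem[0x19..0x1b] <- [37 c2 9e]
D4: mem[0x09..0x0f] <- [a6 3f 9e 2b 37 c2 9e]
query mem[0x03]=0x37, mem[0x0e]=0xc2, mem[0x1b]=0x9e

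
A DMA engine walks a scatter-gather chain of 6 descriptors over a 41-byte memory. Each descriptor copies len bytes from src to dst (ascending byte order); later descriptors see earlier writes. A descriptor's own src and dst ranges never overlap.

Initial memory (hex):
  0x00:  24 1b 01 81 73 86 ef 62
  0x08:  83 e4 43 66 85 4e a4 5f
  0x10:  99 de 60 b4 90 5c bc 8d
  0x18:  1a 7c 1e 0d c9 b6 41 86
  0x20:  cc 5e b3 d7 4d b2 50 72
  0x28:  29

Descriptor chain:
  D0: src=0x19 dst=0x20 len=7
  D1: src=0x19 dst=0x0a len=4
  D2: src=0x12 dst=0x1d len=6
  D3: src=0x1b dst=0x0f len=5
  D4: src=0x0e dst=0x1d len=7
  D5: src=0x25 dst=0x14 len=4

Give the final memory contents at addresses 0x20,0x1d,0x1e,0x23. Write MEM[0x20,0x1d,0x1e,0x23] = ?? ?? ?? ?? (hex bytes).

MEM[0x20,0x1d,0x1e,0x23] = 60 a4 0d 90

D0: mem[0x20..0x26] <- [7c 1e 0d c9 b6 41 86]
D1: mem[0x0a..0x0d] <- [7c 1e 0d c9]
D2: mem[0x1d..0x22] <- [60 b4 90 5c bc 8d]
D3: mem[0x0f..0x13] <- [0d c9 60 b4 90]
D4: mem[0x1d..0x23] <- [a4 0d c9 60 b4 90 90]
D5: mem[0x14..0x17] <- [41 86 72 29]
query mem[0x20]=0x60, mem[0x1d]=0xa4, mem[0x1e]=0x0d, mem[0x23]=0x90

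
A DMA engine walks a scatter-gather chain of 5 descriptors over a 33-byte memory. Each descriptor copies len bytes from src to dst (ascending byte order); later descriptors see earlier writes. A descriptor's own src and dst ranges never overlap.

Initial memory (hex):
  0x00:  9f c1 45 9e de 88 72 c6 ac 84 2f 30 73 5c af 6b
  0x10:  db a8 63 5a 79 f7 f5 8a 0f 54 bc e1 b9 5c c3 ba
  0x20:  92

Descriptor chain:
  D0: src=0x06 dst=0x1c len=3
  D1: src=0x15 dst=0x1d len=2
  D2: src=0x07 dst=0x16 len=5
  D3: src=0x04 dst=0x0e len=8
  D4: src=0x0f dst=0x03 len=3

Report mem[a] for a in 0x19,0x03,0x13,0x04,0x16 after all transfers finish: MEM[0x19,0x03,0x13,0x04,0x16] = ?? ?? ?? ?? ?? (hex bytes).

MEM[0x19,0x03,0x13,0x04,0x16] = 2f 88 84 72 c6

[0] 0x06->0x1c len=3 : 72 c6 ac
[1] 0x15->0x1d len=2 : f7 f5
[2] 0x07->0x16 len=5 : c6 ac 84 2f 30
[3] 0x04->0x0e len=8 : de 88 72 c6 ac 84 2f 30
[4] 0x0f->0x03 len=3 : 88 72 c6
query mem[0x19]=0x2f, mem[0x03]=0x88, mem[0x13]=0x84, mem[0x04]=0x72, mem[0x16]=0xc6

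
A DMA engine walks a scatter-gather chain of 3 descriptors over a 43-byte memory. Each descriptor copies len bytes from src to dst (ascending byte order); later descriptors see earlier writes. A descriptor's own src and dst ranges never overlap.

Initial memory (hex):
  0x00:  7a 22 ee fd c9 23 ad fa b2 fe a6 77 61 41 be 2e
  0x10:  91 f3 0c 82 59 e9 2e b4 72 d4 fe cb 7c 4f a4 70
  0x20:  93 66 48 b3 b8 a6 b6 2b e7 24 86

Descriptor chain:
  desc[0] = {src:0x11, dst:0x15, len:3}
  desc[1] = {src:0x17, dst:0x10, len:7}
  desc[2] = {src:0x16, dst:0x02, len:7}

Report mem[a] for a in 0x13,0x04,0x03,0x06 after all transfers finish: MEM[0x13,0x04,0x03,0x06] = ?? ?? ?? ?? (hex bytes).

[0] 0x11->0x15 len=3 : f3 0c 82
[1] 0x17->0x10 len=7 : 82 72 d4 fe cb 7c 4f
[2] 0x16->0x02 len=7 : 4f 82 72 d4 fe cb 7c
query mem[0x13]=0xfe, mem[0x04]=0x72, mem[0x03]=0x82, mem[0x06]=0xfe

MEM[0x13,0x04,0x03,0x06] = fe 72 82 fe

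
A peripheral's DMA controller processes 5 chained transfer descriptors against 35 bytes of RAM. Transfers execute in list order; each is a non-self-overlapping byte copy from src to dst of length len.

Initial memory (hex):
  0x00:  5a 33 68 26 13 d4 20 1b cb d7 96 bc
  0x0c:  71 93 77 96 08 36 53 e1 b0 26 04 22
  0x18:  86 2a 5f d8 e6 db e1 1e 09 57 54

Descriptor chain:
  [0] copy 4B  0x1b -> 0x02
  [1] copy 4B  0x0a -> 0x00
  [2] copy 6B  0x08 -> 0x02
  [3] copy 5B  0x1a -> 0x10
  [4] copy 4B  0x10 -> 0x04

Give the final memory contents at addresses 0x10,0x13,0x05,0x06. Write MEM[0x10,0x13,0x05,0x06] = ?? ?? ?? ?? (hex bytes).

MEM[0x10,0x13,0x05,0x06] = 5f db d8 e6

#0 dst[0x02+4] := {0xd8,0xe6,0xdb,0xe1}
#1 dst[0x00+4] := {0x96,0xbc,0x71,0x93}
#2 dst[0x02+6] := {0xcb,0xd7,0x96,0xbc,0x71,0x93}
#3 dst[0x10+5] := {0x5f,0xd8,0xe6,0xdb,0xe1}
#4 dst[0x04+4] := {0x5f,0xd8,0xe6,0xdb}
query mem[0x10]=0x5f, mem[0x13]=0xdb, mem[0x05]=0xd8, mem[0x06]=0xe6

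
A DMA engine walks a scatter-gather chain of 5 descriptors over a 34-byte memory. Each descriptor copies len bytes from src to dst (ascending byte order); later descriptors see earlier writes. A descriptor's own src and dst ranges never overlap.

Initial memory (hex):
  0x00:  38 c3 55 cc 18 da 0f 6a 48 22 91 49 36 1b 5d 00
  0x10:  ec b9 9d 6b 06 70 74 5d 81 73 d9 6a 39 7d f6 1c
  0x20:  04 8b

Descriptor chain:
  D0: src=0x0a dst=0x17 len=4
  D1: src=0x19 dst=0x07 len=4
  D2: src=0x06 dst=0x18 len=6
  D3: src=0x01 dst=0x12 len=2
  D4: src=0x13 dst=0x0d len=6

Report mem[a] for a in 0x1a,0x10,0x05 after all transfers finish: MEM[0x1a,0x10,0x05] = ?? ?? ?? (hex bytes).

MEM[0x1a,0x10,0x05] = 1b 74 da

[0] 0x0a->0x17 len=4 : 91 49 36 1b
[1] 0x19->0x07 len=4 : 36 1b 6a 39
[2] 0x06->0x18 len=6 : 0f 36 1b 6a 39 49
[3] 0x01->0x12 len=2 : c3 55
[4] 0x13->0x0d len=6 : 55 06 70 74 91 0f
query mem[0x1a]=0x1b, mem[0x10]=0x74, mem[0x05]=0xda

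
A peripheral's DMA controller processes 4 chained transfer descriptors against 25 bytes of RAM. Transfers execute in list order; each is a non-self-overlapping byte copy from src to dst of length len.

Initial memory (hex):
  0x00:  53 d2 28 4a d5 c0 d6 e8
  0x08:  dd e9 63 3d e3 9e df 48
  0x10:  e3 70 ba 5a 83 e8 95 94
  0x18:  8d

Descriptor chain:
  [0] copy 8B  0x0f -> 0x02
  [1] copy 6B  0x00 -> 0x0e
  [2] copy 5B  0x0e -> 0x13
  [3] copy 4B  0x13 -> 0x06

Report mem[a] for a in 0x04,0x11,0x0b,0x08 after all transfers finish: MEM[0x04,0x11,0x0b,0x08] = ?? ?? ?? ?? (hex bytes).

MEM[0x04,0x11,0x0b,0x08] = 70 e3 3d 48

#0 dst[0x02+8] := {0x48,0xe3,0x70,0xba,0x5a,0x83,0xe8,0x95}
#1 dst[0x0e+6] := {0x53,0xd2,0x48,0xe3,0x70,0xba}
#2 dst[0x13+5] := {0x53,0xd2,0x48,0xe3,0x70}
#3 dst[0x06+4] := {0x53,0xd2,0x48,0xe3}
query mem[0x04]=0x70, mem[0x11]=0xe3, mem[0x0b]=0x3d, mem[0x08]=0x48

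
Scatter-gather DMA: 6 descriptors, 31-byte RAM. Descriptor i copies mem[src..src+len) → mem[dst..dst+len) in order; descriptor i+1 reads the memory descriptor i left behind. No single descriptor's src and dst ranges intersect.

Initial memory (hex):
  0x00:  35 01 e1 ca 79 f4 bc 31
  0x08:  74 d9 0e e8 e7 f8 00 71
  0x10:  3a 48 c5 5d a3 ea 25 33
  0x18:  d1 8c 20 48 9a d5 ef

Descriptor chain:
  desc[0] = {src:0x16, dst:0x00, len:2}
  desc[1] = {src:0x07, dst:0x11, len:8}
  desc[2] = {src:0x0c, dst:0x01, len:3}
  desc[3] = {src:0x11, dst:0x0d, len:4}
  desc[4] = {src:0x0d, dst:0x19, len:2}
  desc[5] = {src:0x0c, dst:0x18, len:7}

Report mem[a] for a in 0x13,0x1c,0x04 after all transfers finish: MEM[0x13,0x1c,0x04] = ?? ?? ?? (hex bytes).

#0 dst[0x00+2] := {0x25,0x33}
#1 dst[0x11+8] := {0x31,0x74,0xd9,0x0e,0xe8,0xe7,0xf8,0x00}
#2 dst[0x01+3] := {0xe7,0xf8,0x00}
#3 dst[0x0d+4] := {0x31,0x74,0xd9,0x0e}
#4 dst[0x19+2] := {0x31,0x74}
#5 dst[0x18+7] := {0xe7,0x31,0x74,0xd9,0x0e,0x31,0x74}
query mem[0x13]=0xd9, mem[0x1c]=0x0e, mem[0x04]=0x79

MEM[0x13,0x1c,0x04] = d9 0e 79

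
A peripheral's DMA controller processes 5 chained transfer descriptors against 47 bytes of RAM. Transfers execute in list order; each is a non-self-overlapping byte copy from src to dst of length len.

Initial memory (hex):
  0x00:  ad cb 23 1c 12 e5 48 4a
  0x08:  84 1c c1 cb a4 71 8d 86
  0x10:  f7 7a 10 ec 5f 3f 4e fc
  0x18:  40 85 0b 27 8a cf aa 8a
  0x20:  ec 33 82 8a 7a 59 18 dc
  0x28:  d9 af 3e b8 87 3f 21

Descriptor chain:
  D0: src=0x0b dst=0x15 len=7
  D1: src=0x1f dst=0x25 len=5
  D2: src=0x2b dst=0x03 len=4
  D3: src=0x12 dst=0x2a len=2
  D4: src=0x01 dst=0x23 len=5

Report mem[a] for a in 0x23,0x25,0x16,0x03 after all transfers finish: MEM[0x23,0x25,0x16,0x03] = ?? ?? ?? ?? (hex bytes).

  after D0: wrote 7B at 0x15 = cba4718d86f77a
  after D1: wrote 5B at 0x25 = 8aec33828a
  after D2: wrote 4B at 0x03 = b8873f21
  after D3: wrote 2B at 0x2a = 10ec
  after D4: wrote 5B at 0x23 = cb23b8873f
query mem[0x23]=0xcb, mem[0x25]=0xb8, mem[0x16]=0xa4, mem[0x03]=0xb8

MEM[0x23,0x25,0x16,0x03] = cb b8 a4 b8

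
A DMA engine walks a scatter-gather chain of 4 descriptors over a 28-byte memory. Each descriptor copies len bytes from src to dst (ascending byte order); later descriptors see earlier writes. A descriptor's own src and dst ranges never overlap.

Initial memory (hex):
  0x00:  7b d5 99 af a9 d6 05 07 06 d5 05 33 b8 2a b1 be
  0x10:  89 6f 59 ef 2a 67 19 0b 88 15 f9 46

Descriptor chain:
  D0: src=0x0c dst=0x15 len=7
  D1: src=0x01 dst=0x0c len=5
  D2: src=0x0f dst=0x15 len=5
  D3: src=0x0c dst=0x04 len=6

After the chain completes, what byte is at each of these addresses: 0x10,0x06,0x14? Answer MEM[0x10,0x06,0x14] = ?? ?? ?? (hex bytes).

MEM[0x10,0x06,0x14] = d6 af 2a

#0 dst[0x15+7] := {0xb8,0x2a,0xb1,0xbe,0x89,0x6f,0x59}
#1 dst[0x0c+5] := {0xd5,0x99,0xaf,0xa9,0xd6}
#2 dst[0x15+5] := {0xa9,0xd6,0x6f,0x59,0xef}
#3 dst[0x04+6] := {0xd5,0x99,0xaf,0xa9,0xd6,0x6f}
query mem[0x10]=0xd6, mem[0x06]=0xaf, mem[0x14]=0x2a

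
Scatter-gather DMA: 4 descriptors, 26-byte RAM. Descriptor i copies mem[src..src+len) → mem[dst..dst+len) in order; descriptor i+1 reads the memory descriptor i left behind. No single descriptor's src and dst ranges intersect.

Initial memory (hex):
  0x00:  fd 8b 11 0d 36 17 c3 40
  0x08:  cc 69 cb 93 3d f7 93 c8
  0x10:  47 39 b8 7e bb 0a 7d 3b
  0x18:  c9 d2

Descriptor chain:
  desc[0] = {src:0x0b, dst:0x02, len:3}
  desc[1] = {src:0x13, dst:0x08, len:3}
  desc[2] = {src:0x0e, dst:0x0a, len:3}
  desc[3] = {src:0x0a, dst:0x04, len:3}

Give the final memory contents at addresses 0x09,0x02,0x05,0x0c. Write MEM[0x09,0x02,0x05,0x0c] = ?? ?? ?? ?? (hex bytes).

#0 dst[0x02+3] := {0x93,0x3d,0xf7}
#1 dst[0x08+3] := {0x7e,0xbb,0x0a}
#2 dst[0x0a+3] := {0x93,0xc8,0x47}
#3 dst[0x04+3] := {0x93,0xc8,0x47}
query mem[0x09]=0xbb, mem[0x02]=0x93, mem[0x05]=0xc8, mem[0x0c]=0x47

MEM[0x09,0x02,0x05,0x0c] = bb 93 c8 47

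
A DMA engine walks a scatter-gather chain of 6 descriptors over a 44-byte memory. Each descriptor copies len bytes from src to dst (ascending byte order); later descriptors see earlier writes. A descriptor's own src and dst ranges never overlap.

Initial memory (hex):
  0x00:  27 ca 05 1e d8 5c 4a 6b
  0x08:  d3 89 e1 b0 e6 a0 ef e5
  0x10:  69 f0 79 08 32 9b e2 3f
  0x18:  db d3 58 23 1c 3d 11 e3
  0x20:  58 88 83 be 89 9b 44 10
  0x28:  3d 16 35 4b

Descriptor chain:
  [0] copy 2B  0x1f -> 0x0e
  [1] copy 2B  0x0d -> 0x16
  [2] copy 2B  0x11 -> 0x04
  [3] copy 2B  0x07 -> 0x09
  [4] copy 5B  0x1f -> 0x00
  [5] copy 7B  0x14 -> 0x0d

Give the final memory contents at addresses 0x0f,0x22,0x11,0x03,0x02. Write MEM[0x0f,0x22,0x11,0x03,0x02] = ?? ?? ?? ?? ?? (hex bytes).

#0 dst[0x0e+2] := {0xe3,0x58}
#1 dst[0x16+2] := {0xa0,0xe3}
#2 dst[0x04+2] := {0xf0,0x79}
#3 dst[0x09+2] := {0x6b,0xd3}
#4 dst[0x00+5] := {0xe3,0x58,0x88,0x83,0xbe}
#5 dst[0x0d+7] := {0x32,0x9b,0xa0,0xe3,0xdb,0xd3,0x58}
query mem[0x0f]=0xa0, mem[0x22]=0x83, mem[0x11]=0xdb, mem[0x03]=0x83, mem[0x02]=0x88

MEM[0x0f,0x22,0x11,0x03,0x02] = a0 83 db 83 88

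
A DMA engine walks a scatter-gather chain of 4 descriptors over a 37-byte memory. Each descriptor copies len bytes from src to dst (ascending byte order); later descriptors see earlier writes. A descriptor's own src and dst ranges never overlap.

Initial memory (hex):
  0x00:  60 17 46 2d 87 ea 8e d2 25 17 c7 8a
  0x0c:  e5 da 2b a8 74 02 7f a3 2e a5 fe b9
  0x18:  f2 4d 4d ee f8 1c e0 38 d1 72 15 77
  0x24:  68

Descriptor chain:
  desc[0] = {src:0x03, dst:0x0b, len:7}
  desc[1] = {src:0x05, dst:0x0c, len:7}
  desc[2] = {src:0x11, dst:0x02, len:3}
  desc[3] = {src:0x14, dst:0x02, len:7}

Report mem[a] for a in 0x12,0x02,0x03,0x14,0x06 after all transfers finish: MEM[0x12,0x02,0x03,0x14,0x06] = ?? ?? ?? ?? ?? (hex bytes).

MEM[0x12,0x02,0x03,0x14,0x06] = 2d 2e a5 2e f2

[0] 0x03->0x0b len=7 : 2d 87 ea 8e d2 25 17
[1] 0x05->0x0c len=7 : ea 8e d2 25 17 c7 2d
[2] 0x11->0x02 len=3 : c7 2d a3
[3] 0x14->0x02 len=7 : 2e a5 fe b9 f2 4d 4d
query mem[0x12]=0x2d, mem[0x02]=0x2e, mem[0x03]=0xa5, mem[0x14]=0x2e, mem[0x06]=0xf2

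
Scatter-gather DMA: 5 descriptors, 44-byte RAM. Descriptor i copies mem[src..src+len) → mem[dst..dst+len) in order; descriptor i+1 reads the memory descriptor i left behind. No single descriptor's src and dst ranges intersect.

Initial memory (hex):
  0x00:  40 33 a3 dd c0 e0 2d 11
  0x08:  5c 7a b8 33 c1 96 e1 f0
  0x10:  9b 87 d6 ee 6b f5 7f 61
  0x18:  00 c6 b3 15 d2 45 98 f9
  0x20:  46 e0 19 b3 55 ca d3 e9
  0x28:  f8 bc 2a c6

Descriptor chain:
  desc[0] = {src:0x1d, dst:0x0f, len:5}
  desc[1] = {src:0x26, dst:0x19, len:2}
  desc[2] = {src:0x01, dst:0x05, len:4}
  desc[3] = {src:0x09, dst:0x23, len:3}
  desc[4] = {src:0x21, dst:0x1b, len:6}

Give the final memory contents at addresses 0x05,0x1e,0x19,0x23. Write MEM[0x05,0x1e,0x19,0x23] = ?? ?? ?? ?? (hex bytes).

MEM[0x05,0x1e,0x19,0x23] = 33 b8 d3 7a

  after D0: wrote 5B at 0x0f = 4598f946e0
  after D1: wrote 2B at 0x19 = d3e9
  after D2: wrote 4B at 0x05 = 33a3ddc0
  after D3: wrote 3B at 0x23 = 7ab833
  after D4: wrote 6B at 0x1b = e0197ab833d3
query mem[0x05]=0x33, mem[0x1e]=0xb8, mem[0x19]=0xd3, mem[0x23]=0x7a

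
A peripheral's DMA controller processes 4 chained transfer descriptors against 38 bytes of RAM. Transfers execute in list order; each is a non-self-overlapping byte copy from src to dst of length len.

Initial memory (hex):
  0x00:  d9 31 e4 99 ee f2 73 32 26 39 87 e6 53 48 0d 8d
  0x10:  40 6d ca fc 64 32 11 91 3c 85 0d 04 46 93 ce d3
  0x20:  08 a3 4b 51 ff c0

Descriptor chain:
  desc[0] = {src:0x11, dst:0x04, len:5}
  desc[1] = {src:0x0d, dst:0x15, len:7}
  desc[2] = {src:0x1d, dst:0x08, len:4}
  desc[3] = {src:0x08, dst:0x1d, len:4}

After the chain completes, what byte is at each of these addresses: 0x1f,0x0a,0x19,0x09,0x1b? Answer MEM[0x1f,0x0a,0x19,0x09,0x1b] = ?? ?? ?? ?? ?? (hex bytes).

#0 dst[0x04+5] := {0x6d,0xca,0xfc,0x64,0x32}
#1 dst[0x15+7] := {0x48,0x0d,0x8d,0x40,0x6d,0xca,0xfc}
#2 dst[0x08+4] := {0x93,0xce,0xd3,0x08}
#3 dst[0x1d+4] := {0x93,0xce,0xd3,0x08}
query mem[0x1f]=0xd3, mem[0x0a]=0xd3, mem[0x19]=0x6d, mem[0x09]=0xce, mem[0x1b]=0xfc

MEM[0x1f,0x0a,0x19,0x09,0x1b] = d3 d3 6d ce fc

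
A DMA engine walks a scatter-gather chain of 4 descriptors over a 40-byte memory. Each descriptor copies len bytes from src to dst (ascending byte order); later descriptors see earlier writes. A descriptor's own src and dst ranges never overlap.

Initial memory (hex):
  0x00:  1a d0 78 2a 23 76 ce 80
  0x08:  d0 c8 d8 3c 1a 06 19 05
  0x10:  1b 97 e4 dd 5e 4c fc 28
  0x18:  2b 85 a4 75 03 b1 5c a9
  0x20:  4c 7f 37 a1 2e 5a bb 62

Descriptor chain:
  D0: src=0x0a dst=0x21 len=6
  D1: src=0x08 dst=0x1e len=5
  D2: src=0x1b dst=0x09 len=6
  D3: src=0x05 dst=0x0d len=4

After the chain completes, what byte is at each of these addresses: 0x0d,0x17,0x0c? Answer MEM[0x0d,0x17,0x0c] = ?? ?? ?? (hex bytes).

[0] 0x0a->0x21 len=6 : d8 3c 1a 06 19 05
[1] 0x08->0x1e len=5 : d0 c8 d8 3c 1a
[2] 0x1b->0x09 len=6 : 75 03 b1 d0 c8 d8
[3] 0x05->0x0d len=4 : 76 ce 80 d0
query mem[0x0d]=0x76, mem[0x17]=0x28, mem[0x0c]=0xd0

MEM[0x0d,0x17,0x0c] = 76 28 d0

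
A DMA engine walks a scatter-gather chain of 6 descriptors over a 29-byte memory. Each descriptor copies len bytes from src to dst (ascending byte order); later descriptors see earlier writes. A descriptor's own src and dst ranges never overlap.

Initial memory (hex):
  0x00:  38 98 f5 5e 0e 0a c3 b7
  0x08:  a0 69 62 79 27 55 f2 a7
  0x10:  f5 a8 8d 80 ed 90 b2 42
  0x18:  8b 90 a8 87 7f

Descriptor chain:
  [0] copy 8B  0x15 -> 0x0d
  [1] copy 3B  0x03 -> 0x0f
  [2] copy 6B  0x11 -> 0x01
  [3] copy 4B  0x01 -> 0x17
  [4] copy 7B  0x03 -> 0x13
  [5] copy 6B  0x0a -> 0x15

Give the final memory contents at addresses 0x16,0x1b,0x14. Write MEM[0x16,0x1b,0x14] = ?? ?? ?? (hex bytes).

  after D0: wrote 8B at 0x0d = 90b2428b90a8877f
  after D1: wrote 3B at 0x0f = 5e0e0a
  after D2: wrote 6B at 0x01 = 0aa8877f90b2
  after D3: wrote 4B at 0x17 = 0aa8877f
  after D4: wrote 7B at 0x13 = 877f90b2b7a069
  after D5: wrote 6B at 0x15 = 62792790b25e
query mem[0x16]=0x79, mem[0x1b]=0x87, mem[0x14]=0x7f

MEM[0x16,0x1b,0x14] = 79 87 7f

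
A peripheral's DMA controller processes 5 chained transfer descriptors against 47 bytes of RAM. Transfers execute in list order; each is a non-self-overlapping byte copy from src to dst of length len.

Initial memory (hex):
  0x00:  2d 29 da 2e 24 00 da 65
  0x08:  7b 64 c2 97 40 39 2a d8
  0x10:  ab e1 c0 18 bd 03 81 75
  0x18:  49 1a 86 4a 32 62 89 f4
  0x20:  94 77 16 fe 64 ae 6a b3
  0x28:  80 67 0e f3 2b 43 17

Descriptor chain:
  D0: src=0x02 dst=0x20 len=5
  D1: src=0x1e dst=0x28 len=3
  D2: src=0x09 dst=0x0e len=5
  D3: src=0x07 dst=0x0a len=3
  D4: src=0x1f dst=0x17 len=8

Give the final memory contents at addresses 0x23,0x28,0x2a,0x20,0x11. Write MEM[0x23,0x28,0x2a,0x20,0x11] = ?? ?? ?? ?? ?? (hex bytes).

#0 dst[0x20+5] := {0xda,0x2e,0x24,0x00,0xda}
#1 dst[0x28+3] := {0x89,0xf4,0xda}
#2 dst[0x0e+5] := {0x64,0xc2,0x97,0x40,0x39}
#3 dst[0x0a+3] := {0x65,0x7b,0x64}
#4 dst[0x17+8] := {0xf4,0xda,0x2e,0x24,0x00,0xda,0xae,0x6a}
query mem[0x23]=0x00, mem[0x28]=0x89, mem[0x2a]=0xda, mem[0x20]=0xda, mem[0x11]=0x40

MEM[0x23,0x28,0x2a,0x20,0x11] = 00 89 da da 40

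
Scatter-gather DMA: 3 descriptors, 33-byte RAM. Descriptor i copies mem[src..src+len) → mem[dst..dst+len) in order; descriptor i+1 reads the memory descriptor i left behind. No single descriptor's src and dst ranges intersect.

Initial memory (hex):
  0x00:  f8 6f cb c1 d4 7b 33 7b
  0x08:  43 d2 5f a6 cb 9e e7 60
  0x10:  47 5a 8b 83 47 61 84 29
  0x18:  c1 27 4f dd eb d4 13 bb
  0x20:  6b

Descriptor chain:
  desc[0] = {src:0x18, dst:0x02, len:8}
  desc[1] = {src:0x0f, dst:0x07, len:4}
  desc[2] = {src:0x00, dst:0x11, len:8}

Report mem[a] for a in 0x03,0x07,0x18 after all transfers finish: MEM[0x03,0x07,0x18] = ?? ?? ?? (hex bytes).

MEM[0x03,0x07,0x18] = 27 60 60

#0 dst[0x02+8] := {0xc1,0x27,0x4f,0xdd,0xeb,0xd4,0x13,0xbb}
#1 dst[0x07+4] := {0x60,0x47,0x5a,0x8b}
#2 dst[0x11+8] := {0xf8,0x6f,0xc1,0x27,0x4f,0xdd,0xeb,0x60}
query mem[0x03]=0x27, mem[0x07]=0x60, mem[0x18]=0x60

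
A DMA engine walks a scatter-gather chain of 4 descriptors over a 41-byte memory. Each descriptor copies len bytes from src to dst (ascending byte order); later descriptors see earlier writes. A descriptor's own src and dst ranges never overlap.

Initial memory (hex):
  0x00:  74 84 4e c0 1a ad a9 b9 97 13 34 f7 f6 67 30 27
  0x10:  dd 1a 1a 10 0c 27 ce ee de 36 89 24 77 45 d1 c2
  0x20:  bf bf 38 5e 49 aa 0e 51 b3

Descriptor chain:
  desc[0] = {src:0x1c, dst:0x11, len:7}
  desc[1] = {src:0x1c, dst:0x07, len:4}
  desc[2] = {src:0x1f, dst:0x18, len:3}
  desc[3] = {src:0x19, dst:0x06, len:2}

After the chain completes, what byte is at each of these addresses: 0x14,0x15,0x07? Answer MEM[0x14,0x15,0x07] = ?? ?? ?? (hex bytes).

#0 dst[0x11+7] := {0x77,0x45,0xd1,0xc2,0xbf,0xbf,0x38}
#1 dst[0x07+4] := {0x77,0x45,0xd1,0xc2}
#2 dst[0x18+3] := {0xc2,0xbf,0xbf}
#3 dst[0x06+2] := {0xbf,0xbf}
query mem[0x14]=0xc2, mem[0x15]=0xbf, mem[0x07]=0xbf

MEM[0x14,0x15,0x07] = c2 bf bf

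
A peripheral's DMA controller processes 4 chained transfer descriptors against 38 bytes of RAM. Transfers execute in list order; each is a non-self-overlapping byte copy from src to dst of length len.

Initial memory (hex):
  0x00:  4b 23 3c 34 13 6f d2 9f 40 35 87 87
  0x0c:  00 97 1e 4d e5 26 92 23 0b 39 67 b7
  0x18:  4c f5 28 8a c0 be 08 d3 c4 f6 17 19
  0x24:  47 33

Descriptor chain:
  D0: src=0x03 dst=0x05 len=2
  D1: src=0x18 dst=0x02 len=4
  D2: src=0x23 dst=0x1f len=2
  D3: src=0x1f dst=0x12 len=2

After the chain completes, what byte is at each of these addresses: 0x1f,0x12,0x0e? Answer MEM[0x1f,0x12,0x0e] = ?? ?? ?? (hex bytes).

MEM[0x1f,0x12,0x0e] = 19 19 1e

#0 dst[0x05+2] := {0x34,0x13}
#1 dst[0x02+4] := {0x4c,0xf5,0x28,0x8a}
#2 dst[0x1f+2] := {0x19,0x47}
#3 dst[0x12+2] := {0x19,0x47}
query mem[0x1f]=0x19, mem[0x12]=0x19, mem[0x0e]=0x1e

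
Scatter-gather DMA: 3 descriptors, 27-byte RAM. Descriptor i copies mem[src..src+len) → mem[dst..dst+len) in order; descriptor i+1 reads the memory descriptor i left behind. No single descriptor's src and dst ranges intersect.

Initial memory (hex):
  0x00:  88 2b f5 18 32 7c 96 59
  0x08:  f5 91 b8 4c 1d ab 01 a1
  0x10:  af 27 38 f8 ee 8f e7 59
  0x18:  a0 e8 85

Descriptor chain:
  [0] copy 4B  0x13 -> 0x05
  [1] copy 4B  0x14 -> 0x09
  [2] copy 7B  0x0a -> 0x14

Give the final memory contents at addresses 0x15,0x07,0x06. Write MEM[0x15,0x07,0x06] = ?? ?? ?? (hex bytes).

  after D0: wrote 4B at 0x05 = f8ee8fe7
  after D1: wrote 4B at 0x09 = ee8fe759
  after D2: wrote 7B at 0x14 = 8fe759ab01a1af
query mem[0x15]=0xe7, mem[0x07]=0x8f, mem[0x06]=0xee

MEM[0x15,0x07,0x06] = e7 8f ee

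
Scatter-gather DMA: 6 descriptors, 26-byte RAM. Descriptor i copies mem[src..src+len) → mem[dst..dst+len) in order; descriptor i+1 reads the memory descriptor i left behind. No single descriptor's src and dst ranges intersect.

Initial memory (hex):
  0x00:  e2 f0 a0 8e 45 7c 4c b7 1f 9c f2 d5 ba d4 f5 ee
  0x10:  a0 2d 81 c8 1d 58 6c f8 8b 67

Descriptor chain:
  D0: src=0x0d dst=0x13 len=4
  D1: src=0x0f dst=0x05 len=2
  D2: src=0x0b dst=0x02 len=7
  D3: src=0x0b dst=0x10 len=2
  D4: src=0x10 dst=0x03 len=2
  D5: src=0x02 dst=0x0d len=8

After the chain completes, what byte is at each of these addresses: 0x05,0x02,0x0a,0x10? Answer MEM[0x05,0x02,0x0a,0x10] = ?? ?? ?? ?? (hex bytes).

MEM[0x05,0x02,0x0a,0x10] = f5 d5 f2 f5

  after D0: wrote 4B at 0x13 = d4f5eea0
  after D1: wrote 2B at 0x05 = eea0
  after D2: wrote 7B at 0x02 = d5bad4f5eea02d
  after D3: wrote 2B at 0x10 = d5ba
  after D4: wrote 2B at 0x03 = d5ba
  after D5: wrote 8B at 0x0d = d5d5baf5eea02d9c
query mem[0x05]=0xf5, mem[0x02]=0xd5, mem[0x0a]=0xf2, mem[0x10]=0xf5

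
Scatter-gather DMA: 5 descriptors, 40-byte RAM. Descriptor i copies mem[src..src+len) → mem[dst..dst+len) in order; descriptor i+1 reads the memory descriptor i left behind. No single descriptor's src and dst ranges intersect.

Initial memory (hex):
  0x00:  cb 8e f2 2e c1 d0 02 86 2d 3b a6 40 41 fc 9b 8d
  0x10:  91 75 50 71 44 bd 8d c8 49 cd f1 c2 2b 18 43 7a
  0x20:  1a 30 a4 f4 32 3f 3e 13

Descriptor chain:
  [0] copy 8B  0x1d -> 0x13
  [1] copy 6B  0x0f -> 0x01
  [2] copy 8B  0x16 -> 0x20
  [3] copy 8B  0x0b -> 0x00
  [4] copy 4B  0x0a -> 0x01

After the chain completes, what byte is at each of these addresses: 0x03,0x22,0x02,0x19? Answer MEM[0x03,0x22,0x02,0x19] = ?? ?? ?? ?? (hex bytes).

#0 dst[0x13+8] := {0x18,0x43,0x7a,0x1a,0x30,0xa4,0xf4,0x32}
#1 dst[0x01+6] := {0x8d,0x91,0x75,0x50,0x18,0x43}
#2 dst[0x20+8] := {0x1a,0x30,0xa4,0xf4,0x32,0xc2,0x2b,0x18}
#3 dst[0x00+8] := {0x40,0x41,0xfc,0x9b,0x8d,0x91,0x75,0x50}
#4 dst[0x01+4] := {0xa6,0x40,0x41,0xfc}
query mem[0x03]=0x41, mem[0x22]=0xa4, mem[0x02]=0x40, mem[0x19]=0xf4

MEM[0x03,0x22,0x02,0x19] = 41 a4 40 f4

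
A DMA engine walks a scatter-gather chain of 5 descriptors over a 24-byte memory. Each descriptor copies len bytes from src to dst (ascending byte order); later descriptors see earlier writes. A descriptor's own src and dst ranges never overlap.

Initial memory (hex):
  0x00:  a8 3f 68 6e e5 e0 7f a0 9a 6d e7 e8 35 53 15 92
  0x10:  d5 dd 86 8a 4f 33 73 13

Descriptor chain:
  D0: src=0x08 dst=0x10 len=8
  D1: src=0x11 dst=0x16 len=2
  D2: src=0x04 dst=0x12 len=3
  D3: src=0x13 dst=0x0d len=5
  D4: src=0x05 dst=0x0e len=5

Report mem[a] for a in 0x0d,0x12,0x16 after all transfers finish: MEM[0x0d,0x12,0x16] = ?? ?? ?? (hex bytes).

  after D0: wrote 8B at 0x10 = 9a6de7e835531592
  after D1: wrote 2B at 0x16 = 6de7
  after D2: wrote 3B at 0x12 = e5e07f
  after D3: wrote 5B at 0x0d = e07f536de7
  after D4: wrote 5B at 0x0e = e07fa09a6d
query mem[0x0d]=0xe0, mem[0x12]=0x6d, mem[0x16]=0x6d

MEM[0x0d,0x12,0x16] = e0 6d 6d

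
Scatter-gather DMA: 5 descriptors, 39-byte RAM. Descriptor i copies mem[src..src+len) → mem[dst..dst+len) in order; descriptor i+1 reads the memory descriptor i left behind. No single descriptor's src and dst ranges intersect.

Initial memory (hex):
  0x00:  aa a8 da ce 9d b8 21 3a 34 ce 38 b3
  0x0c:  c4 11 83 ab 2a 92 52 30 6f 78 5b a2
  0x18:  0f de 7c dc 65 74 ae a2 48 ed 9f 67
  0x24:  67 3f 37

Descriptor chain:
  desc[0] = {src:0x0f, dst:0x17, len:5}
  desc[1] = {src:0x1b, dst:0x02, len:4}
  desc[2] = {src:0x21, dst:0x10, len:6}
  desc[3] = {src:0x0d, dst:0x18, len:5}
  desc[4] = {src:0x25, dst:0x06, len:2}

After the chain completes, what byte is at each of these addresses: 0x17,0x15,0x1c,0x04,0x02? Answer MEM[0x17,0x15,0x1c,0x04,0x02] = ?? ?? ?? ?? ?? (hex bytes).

  after D0: wrote 5B at 0x17 = ab2a925230
  after D1: wrote 4B at 0x02 = 306574ae
  after D2: wrote 6B at 0x10 = ed9f67673f37
  after D3: wrote 5B at 0x18 = 1183abed9f
  after D4: wrote 2B at 0x06 = 3f37
query mem[0x17]=0xab, mem[0x15]=0x37, mem[0x1c]=0x9f, mem[0x04]=0x74, mem[0x02]=0x30

MEM[0x17,0x15,0x1c,0x04,0x02] = ab 37 9f 74 30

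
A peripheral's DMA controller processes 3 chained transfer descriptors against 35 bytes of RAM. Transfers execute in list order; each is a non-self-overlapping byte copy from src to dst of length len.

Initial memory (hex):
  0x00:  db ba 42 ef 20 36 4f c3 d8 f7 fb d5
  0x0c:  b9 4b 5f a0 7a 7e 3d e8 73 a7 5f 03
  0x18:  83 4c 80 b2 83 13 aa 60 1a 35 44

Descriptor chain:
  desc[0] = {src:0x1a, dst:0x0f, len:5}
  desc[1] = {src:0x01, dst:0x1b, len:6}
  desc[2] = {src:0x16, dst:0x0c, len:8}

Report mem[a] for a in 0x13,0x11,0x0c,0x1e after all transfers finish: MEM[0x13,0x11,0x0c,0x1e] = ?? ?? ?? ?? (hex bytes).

  after D0: wrote 5B at 0x0f = 80b28313aa
  after D1: wrote 6B at 0x1b = ba42ef20364f
  after D2: wrote 8B at 0x0c = 5f03834c80ba42ef
query mem[0x13]=0xef, mem[0x11]=0xba, mem[0x0c]=0x5f, mem[0x1e]=0x20

MEM[0x13,0x11,0x0c,0x1e] = ef ba 5f 20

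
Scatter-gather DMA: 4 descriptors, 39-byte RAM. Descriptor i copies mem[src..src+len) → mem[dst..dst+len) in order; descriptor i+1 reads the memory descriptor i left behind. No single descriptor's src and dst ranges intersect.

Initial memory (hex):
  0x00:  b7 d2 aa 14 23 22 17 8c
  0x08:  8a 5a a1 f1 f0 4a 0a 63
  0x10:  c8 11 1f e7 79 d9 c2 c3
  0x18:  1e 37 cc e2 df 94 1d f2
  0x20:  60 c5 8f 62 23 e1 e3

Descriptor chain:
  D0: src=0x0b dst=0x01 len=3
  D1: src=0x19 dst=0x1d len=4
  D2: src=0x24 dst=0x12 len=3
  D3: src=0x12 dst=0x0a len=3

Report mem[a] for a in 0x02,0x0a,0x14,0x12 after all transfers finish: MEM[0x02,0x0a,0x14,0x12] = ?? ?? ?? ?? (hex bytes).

  after D0: wrote 3B at 0x01 = f1f04a
  after D1: wrote 4B at 0x1d = 37cce2df
  after D2: wrote 3B at 0x12 = 23e1e3
  after D3: wrote 3B at 0x0a = 23e1e3
query mem[0x02]=0xf0, mem[0x0a]=0x23, mem[0x14]=0xe3, mem[0x12]=0x23

MEM[0x02,0x0a,0x14,0x12] = f0 23 e3 23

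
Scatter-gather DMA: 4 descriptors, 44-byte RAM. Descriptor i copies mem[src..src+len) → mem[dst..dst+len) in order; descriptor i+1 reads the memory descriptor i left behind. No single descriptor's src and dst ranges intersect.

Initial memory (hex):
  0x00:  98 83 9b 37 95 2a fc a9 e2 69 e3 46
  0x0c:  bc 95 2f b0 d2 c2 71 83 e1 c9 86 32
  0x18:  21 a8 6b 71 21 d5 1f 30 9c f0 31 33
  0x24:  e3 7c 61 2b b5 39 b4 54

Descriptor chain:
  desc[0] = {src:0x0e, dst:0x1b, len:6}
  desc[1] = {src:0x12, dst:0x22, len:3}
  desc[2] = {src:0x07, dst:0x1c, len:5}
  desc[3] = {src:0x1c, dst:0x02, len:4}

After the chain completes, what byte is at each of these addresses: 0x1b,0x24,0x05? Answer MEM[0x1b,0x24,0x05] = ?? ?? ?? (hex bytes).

MEM[0x1b,0x24,0x05] = 2f e1 e3

D0: mem[0x1b..0x20] <- [2f b0 d2 c2 71 83]
D1: mem[0x22..0x24] <- [71 83 e1]
D2: mem[0x1c..0x20] <- [a9 e2 69 e3 46]
D3: mem[0x02..0x05] <- [a9 e2 69 e3]
query mem[0x1b]=0x2f, mem[0x24]=0xe1, mem[0x05]=0xe3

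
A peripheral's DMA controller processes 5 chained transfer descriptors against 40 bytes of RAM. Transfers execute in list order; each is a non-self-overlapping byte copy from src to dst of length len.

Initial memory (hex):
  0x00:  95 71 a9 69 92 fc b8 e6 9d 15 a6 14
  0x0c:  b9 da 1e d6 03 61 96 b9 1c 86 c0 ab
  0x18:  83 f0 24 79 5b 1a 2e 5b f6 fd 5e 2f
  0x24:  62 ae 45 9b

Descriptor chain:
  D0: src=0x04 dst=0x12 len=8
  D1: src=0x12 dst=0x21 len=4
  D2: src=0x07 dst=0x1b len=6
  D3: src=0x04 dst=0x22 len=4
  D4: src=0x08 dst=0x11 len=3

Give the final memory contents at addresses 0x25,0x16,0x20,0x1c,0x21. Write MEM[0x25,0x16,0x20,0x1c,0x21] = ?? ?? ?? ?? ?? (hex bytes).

D0: mem[0x12..0x19] <- [92 fc b8 e6 9d 15 a6 14]
D1: mem[0x21..0x24] <- [92 fc b8 e6]
D2: mem[0x1b..0x20] <- [e6 9d 15 a6 14 b9]
D3: mem[0x22..0x25] <- [92 fc b8 e6]
D4: mem[0x11..0x13] <- [9d 15 a6]
query mem[0x25]=0xe6, mem[0x16]=0x9d, mem[0x20]=0xb9, mem[0x1c]=0x9d, mem[0x21]=0x92

MEM[0x25,0x16,0x20,0x1c,0x21] = e6 9d b9 9d 92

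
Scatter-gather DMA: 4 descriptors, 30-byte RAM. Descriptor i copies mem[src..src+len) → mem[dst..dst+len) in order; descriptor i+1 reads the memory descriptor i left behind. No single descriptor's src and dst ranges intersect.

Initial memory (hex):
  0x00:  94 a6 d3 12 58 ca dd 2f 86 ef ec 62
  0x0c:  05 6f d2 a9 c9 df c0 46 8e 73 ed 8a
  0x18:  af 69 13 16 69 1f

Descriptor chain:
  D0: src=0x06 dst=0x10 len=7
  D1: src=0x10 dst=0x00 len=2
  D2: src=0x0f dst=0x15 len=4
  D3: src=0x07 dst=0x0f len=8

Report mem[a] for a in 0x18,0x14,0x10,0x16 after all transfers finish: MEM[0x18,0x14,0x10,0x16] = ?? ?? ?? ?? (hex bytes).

[0] 0x06->0x10 len=7 : dd 2f 86 ef ec 62 05
[1] 0x10->0x00 len=2 : dd 2f
[2] 0x0f->0x15 len=4 : a9 dd 2f 86
[3] 0x07->0x0f len=8 : 2f 86 ef ec 62 05 6f d2
query mem[0x18]=0x86, mem[0x14]=0x05, mem[0x10]=0x86, mem[0x16]=0xd2

MEM[0x18,0x14,0x10,0x16] = 86 05 86 d2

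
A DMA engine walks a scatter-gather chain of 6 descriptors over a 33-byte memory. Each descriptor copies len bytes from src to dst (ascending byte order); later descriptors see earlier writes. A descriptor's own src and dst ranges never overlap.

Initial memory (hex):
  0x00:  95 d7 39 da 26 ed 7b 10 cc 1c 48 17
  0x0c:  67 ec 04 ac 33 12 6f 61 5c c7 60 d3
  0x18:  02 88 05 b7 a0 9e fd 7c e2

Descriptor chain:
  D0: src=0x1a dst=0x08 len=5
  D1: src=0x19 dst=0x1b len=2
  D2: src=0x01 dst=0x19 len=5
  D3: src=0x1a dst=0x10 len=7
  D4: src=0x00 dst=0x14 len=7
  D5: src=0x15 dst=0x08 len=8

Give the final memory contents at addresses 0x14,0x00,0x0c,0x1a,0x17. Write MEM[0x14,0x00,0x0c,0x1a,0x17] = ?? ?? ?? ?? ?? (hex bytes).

MEM[0x14,0x00,0x0c,0x1a,0x17] = 95 95 ed 7b da

D0: mem[0x08..0x0c] <- [05 b7 a0 9e fd]
D1: mem[0x1b..0x1c] <- [88 05]
D2: mem[0x19..0x1d] <- [d7 39 da 26 ed]
D3: mem[0x10..0x16] <- [39 da 26 ed fd 7c e2]
D4: mem[0x14..0x1a] <- [95 d7 39 da 26 ed 7b]
D5: mem[0x08..0x0f] <- [d7 39 da 26 ed 7b da 26]
query mem[0x14]=0x95, mem[0x00]=0x95, mem[0x0c]=0xed, mem[0x1a]=0x7b, mem[0x17]=0xda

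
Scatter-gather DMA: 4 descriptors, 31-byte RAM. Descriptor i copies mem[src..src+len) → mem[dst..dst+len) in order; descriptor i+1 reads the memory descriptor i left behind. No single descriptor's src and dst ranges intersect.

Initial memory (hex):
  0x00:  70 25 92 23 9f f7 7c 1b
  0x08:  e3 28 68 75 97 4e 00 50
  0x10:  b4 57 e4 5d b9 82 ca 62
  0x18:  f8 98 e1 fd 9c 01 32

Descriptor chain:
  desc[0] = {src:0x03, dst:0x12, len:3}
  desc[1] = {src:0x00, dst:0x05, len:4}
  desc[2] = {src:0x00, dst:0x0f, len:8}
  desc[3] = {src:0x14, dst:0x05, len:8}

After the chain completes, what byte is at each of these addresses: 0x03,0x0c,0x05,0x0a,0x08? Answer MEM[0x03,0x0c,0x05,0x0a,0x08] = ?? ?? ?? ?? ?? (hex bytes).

MEM[0x03,0x0c,0x05,0x0a,0x08] = 23 fd 70 98 62

  after D0: wrote 3B at 0x12 = 239ff7
  after D1: wrote 4B at 0x05 = 70259223
  after D2: wrote 8B at 0x0f = 702592239f702592
  after D3: wrote 8B at 0x05 = 70259262f898e1fd
query mem[0x03]=0x23, mem[0x0c]=0xfd, mem[0x05]=0x70, mem[0x0a]=0x98, mem[0x08]=0x62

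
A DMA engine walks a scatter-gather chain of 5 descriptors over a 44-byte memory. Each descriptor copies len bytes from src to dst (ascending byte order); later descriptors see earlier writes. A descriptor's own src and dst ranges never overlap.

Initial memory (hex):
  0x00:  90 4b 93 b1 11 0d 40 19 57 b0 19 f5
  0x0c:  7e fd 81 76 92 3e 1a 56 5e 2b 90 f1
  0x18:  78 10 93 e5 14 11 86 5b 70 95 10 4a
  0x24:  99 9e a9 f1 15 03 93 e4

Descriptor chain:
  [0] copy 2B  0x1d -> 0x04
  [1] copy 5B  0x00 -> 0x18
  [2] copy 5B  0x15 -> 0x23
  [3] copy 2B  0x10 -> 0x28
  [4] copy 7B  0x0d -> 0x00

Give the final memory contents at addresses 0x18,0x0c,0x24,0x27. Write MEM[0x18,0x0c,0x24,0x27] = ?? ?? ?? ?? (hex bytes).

D0: mem[0x04..0x05] <- [11 86]
D1: mem[0x18..0x1c] <- [90 4b 93 b1 11]
D2: mem[0x23..0x27] <- [2b 90 f1 90 4b]
D3: mem[0x28..0x29] <- [92 3e]
D4: mem[0x00..0x06] <- [fd 81 76 92 3e 1a 56]
query mem[0x18]=0x90, mem[0x0c]=0x7e, mem[0x24]=0x90, mem[0x27]=0x4b

MEM[0x18,0x0c,0x24,0x27] = 90 7e 90 4b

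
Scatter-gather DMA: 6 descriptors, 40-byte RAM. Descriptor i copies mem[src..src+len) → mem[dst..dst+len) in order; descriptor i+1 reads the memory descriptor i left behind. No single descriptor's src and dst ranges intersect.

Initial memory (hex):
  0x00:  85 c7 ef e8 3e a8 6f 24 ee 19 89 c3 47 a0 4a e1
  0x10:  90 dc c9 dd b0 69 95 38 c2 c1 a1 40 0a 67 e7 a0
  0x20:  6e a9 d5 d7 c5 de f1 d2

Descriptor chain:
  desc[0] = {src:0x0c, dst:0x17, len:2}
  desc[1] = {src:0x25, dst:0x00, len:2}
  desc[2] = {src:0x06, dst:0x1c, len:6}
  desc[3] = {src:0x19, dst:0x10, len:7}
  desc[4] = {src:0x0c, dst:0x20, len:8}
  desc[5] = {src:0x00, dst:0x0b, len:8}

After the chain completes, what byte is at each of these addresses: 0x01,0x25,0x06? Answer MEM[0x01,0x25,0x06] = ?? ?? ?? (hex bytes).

#0 dst[0x17+2] := {0x47,0xa0}
#1 dst[0x00+2] := {0xde,0xf1}
#2 dst[0x1c+6] := {0x6f,0x24,0xee,0x19,0x89,0xc3}
#3 dst[0x10+7] := {0xc1,0xa1,0x40,0x6f,0x24,0xee,0x19}
#4 dst[0x20+8] := {0x47,0xa0,0x4a,0xe1,0xc1,0xa1,0x40,0x6f}
#5 dst[0x0b+8] := {0xde,0xf1,0xef,0xe8,0x3e,0xa8,0x6f,0x24}
query mem[0x01]=0xf1, mem[0x25]=0xa1, mem[0x06]=0x6f

MEM[0x01,0x25,0x06] = f1 a1 6f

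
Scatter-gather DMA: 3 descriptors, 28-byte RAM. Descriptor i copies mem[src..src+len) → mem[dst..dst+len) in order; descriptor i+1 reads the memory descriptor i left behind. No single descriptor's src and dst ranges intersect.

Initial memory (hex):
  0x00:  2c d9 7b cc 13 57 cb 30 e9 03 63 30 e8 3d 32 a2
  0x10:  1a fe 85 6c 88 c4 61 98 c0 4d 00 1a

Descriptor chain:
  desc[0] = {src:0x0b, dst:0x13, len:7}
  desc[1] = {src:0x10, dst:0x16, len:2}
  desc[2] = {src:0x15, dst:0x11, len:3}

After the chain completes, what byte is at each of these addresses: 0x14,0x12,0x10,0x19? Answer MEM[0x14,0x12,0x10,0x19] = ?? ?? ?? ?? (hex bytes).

D0: mem[0x13..0x19] <- [30 e8 3d 32 a2 1a fe]
D1: mem[0x16..0x17] <- [1a fe]
D2: mem[0x11..0x13] <- [3d 1a fe]
query mem[0x14]=0xe8, mem[0x12]=0x1a, mem[0x10]=0x1a, mem[0x19]=0xfe

MEM[0x14,0x12,0x10,0x19] = e8 1a 1a fe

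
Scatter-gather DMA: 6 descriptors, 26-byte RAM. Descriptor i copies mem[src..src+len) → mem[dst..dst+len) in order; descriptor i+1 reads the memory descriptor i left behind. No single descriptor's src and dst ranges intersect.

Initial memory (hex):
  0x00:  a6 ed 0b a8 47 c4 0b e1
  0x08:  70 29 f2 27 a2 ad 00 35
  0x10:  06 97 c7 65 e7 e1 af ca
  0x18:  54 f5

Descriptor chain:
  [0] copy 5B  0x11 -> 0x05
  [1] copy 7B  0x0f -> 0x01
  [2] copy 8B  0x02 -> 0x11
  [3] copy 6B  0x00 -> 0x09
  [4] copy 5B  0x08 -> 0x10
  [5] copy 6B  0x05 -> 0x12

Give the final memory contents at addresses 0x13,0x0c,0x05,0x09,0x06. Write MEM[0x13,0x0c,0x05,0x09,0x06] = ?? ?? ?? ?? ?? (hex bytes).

#0 dst[0x05+5] := {0x97,0xc7,0x65,0xe7,0xe1}
#1 dst[0x01+7] := {0x35,0x06,0x97,0xc7,0x65,0xe7,0xe1}
#2 dst[0x11+8] := {0x06,0x97,0xc7,0x65,0xe7,0xe1,0xe7,0xe1}
#3 dst[0x09+6] := {0xa6,0x35,0x06,0x97,0xc7,0x65}
#4 dst[0x10+5] := {0xe7,0xa6,0x35,0x06,0x97}
#5 dst[0x12+6] := {0x65,0xe7,0xe1,0xe7,0xa6,0x35}
query mem[0x13]=0xe7, mem[0x0c]=0x97, mem[0x05]=0x65, mem[0x09]=0xa6, mem[0x06]=0xe7

MEM[0x13,0x0c,0x05,0x09,0x06] = e7 97 65 a6 e7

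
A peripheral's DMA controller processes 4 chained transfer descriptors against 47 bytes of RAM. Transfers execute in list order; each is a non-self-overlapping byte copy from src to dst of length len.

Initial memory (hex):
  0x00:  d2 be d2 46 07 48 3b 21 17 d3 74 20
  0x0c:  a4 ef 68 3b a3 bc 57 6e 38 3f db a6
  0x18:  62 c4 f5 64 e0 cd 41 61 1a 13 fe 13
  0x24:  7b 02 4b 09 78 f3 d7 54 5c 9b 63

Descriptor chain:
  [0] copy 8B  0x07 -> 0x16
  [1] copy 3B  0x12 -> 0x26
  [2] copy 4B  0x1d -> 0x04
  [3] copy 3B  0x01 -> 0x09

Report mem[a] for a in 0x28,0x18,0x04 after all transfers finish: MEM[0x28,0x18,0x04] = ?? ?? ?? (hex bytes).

  after D0: wrote 8B at 0x16 = 2117d37420a4ef68
  after D1: wrote 3B at 0x26 = 576e38
  after D2: wrote 4B at 0x04 = 6841611a
  after D3: wrote 3B at 0x09 = bed246
query mem[0x28]=0x38, mem[0x18]=0xd3, mem[0x04]=0x68

MEM[0x28,0x18,0x04] = 38 d3 68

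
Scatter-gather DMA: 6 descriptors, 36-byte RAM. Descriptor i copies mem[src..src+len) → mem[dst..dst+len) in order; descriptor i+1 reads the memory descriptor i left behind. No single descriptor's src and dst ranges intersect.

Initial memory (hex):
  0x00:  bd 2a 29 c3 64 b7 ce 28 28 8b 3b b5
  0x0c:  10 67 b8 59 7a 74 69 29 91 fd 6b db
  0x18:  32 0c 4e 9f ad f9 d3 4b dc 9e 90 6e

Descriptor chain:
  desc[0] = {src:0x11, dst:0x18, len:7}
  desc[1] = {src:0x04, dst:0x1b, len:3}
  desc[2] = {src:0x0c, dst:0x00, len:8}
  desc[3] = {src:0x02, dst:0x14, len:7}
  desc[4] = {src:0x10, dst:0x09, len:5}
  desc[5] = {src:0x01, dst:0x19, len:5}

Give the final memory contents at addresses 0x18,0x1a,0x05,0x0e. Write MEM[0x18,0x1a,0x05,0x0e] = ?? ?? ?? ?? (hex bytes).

MEM[0x18,0x1a,0x05,0x0e] = 69 b8 74 b8

[0] 0x11->0x18 len=7 : 74 69 29 91 fd 6b db
[1] 0x04->0x1b len=3 : 64 b7 ce
[2] 0x0c->0x00 len=8 : 10 67 b8 59 7a 74 69 29
[3] 0x02->0x14 len=7 : b8 59 7a 74 69 29 28
[4] 0x10->0x09 len=5 : 7a 74 69 29 b8
[5] 0x01->0x19 len=5 : 67 b8 59 7a 74
query mem[0x18]=0x69, mem[0x1a]=0xb8, mem[0x05]=0x74, mem[0x0e]=0xb8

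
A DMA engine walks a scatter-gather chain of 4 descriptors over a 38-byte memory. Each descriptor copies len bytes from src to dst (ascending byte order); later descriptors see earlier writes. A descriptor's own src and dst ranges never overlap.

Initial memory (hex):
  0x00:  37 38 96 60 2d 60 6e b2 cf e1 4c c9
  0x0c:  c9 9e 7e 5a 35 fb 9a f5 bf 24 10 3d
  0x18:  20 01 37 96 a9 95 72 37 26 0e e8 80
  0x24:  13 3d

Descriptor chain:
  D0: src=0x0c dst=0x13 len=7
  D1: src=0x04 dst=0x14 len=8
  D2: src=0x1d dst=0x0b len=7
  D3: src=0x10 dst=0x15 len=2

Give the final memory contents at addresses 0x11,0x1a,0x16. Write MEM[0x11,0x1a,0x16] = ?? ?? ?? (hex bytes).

MEM[0x11,0x1a,0x16] = 80 4c 80

D0: mem[0x13..0x19] <- [c9 9e 7e 5a 35 fb 9a]
D1: mem[0x14..0x1b] <- [2d 60 6e b2 cf e1 4c c9]
D2: mem[0x0b..0x11] <- [95 72 37 26 0e e8 80]
D3: mem[0x15..0x16] <- [e8 80]
query mem[0x11]=0x80, mem[0x1a]=0x4c, mem[0x16]=0x80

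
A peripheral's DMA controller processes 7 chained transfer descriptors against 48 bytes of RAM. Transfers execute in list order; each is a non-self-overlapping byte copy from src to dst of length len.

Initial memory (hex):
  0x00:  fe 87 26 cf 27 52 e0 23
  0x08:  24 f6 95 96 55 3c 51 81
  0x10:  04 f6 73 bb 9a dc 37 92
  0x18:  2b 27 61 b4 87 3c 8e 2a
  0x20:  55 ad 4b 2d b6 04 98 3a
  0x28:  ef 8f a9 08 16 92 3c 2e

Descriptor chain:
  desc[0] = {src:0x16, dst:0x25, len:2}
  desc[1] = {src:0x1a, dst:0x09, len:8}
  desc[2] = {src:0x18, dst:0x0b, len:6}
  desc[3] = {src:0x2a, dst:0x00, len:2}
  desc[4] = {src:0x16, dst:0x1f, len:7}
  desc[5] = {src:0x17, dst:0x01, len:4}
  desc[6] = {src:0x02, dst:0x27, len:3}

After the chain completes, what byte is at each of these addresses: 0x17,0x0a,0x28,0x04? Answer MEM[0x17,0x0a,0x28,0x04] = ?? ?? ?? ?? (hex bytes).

D0: mem[0x25..0x26] <- [37 92]
D1: mem[0x09..0x10] <- [61 b4 87 3c 8e 2a 55 ad]
D2: mem[0x0b..0x10] <- [2b 27 61 b4 87 3c]
D3: mem[0x00..0x01] <- [a9 08]
D4: mem[0x1f..0x25] <- [37 92 2b 27 61 b4 87]
D5: mem[0x01..0x04] <- [92 2b 27 61]
D6: mem[0x27..0x29] <- [2b 27 61]
query mem[0x17]=0x92, mem[0x0a]=0xb4, mem[0x28]=0x27, mem[0x04]=0x61

MEM[0x17,0x0a,0x28,0x04] = 92 b4 27 61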